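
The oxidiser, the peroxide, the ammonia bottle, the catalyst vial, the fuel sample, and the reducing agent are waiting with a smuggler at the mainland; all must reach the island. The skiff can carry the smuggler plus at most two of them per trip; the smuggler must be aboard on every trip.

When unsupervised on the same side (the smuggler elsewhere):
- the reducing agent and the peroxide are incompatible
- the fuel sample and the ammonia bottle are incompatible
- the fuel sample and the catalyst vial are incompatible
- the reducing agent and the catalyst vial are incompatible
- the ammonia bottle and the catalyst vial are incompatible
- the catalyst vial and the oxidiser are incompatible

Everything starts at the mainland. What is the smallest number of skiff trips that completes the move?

Whatever the first load, the items left behind include a forbidden pair without the smuggler. No opening move is safe, so no plan exists.

impossible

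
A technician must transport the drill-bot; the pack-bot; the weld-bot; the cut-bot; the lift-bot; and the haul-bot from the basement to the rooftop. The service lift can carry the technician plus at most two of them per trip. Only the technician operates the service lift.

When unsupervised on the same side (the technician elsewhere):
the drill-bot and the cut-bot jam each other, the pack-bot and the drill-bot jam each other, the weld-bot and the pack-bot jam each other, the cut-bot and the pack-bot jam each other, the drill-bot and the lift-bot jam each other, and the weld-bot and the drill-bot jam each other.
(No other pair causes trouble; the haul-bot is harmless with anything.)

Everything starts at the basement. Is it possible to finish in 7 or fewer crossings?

Counting alone: the technician can take at most 2 across per trip to the rooftop, so moving all 6 needs at least 3 loaded trips out, with a return between consecutive ones — at least 5 crossings.
The safety rule pushes this higher. Following every safe sequence of crossings, the most of the 6 that can be at the rooftop as the service lift arrives there on crossings 5, 7 is 4, 5 respectively — never all 6.
So the move cannot be finished within 7 crossings. (The shortest complete plan takes 9:)
1. Technician goes to the rooftop with the drill-bot and the pack-bot.  [the basement: the cut-bot, the haul-bot, the lift-bot, the weld-bot | the rooftop: the drill-bot, the pack-bot]
2. Technician goes back to the basement with the drill-bot.  [the basement: the cut-bot, the drill-bot, the haul-bot, the lift-bot, the weld-bot | the rooftop: the pack-bot]
3. Technician goes to the rooftop with the drill-bot and the lift-bot.  [the basement: the cut-bot, the haul-bot, the weld-bot | the rooftop: the drill-bot, the lift-bot, the pack-bot]
4. Technician goes back to the basement with the drill-bot.  [the basement: the cut-bot, the drill-bot, the haul-bot, the weld-bot | the rooftop: the lift-bot, the pack-bot]
5. Technician goes to the rooftop with the drill-bot and the haul-bot.  [the basement: the cut-bot, the weld-bot | the rooftop: the drill-bot, the haul-bot, the lift-bot, the pack-bot]
6. Technician goes back to the basement with the drill-bot.  [the basement: the cut-bot, the drill-bot, the weld-bot | the rooftop: the haul-bot, the lift-bot, the pack-bot]
7. Technician goes to the rooftop with the cut-bot and the weld-bot.  [the basement: the drill-bot | the rooftop: the cut-bot, the haul-bot, the lift-bot, the pack-bot, the weld-bot]
8. Technician goes back to the basement with the pack-bot.  [the basement: the drill-bot, the pack-bot | the rooftop: the cut-bot, the haul-bot, the lift-bot, the weld-bot]
9. Technician goes to the rooftop with the drill-bot and the pack-bot.  [the basement: — | the rooftop: the cut-bot, the drill-bot, the haul-bot, the lift-bot, the pack-bot, the weld-bot]

No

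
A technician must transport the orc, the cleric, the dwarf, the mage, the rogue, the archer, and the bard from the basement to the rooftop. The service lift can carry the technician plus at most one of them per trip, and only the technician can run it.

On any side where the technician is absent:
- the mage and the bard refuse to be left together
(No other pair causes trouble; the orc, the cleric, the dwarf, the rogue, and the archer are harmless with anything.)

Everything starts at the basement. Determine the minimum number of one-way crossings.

Counting alone: the technician can take at most 1 across per trip to the rooftop, so moving all 7 needs at least 7 loaded trips out, with a return between consecutive ones — at least 13 crossings.
The plan below uses exactly 13 crossings, so it is optimal:
1. Technician goes to the rooftop with the mage.  [the basement: the archer, the bard, the cleric, the dwarf, the orc, the rogue | the rooftop: the mage]
2. Technician goes back to the basement alone.  [the basement: the archer, the bard, the cleric, the dwarf, the orc, the rogue | the rooftop: the mage]
3. Technician goes to the rooftop with the orc.  [the basement: the archer, the bard, the cleric, the dwarf, the rogue | the rooftop: the mage, the orc]
4. Technician goes back to the basement alone.  [the basement: the archer, the bard, the cleric, the dwarf, the rogue | the rooftop: the mage, the orc]
5. Technician goes to the rooftop with the cleric.  [the basement: the archer, the bard, the dwarf, the rogue | the rooftop: the cleric, the mage, the orc]
6. Technician goes back to the basement alone.  [the basement: the archer, the bard, the dwarf, the rogue | the rooftop: the cleric, the mage, the orc]
7. Technician goes to the rooftop with the dwarf.  [the basement: the archer, the bard, the rogue | the rooftop: the cleric, the dwarf, the mage, the orc]
8. Technician goes back to the basement alone.  [the basement: the archer, the bard, the rogue | the rooftop: the cleric, the dwarf, the mage, the orc]
9. Technician goes to the rooftop with the rogue.  [the basement: the archer, the bard | the rooftop: the cleric, the dwarf, the mage, the orc, the rogue]
10. Technician goes back to the basement alone.  [the basement: the archer, the bard | the rooftop: the cleric, the dwarf, the mage, the orc, the rogue]
11. Technician goes to the rooftop with the archer.  [the basement: the bard | the rooftop: the archer, the cleric, the dwarf, the mage, the orc, the rogue]
12. Technician goes back to the basement alone.  [the basement: the bard | the rooftop: the archer, the cleric, the dwarf, the mage, the orc, the rogue]
13. Technician goes to the rooftop with the bard.  [the basement: — | the rooftop: the archer, the bard, the cleric, the dwarf, the mage, the orc, the rogue]

13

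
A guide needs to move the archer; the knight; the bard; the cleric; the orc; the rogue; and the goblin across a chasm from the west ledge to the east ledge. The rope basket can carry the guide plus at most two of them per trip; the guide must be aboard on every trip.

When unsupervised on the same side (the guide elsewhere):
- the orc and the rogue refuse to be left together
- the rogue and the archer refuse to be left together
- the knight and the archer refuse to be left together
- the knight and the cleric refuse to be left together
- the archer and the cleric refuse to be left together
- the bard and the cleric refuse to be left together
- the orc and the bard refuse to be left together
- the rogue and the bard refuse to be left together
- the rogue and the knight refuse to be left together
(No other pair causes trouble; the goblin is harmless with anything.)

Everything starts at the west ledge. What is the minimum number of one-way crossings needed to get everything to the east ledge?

Whatever the first load, the items left behind include a forbidden pair without the guide. No opening move is safe, so no plan exists.

impossible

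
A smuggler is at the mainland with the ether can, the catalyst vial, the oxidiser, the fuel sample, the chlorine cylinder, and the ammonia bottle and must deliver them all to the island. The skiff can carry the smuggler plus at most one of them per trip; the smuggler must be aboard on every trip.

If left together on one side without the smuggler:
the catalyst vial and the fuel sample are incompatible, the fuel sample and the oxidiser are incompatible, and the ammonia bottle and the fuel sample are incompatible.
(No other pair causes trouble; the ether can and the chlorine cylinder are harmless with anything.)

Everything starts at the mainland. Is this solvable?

Following every safe sequence of crossings from the start, the most of the 6 that can be at the island as the skiff arrives there on crossings 1, 3, 5, 7 is 1, 2, 3, 4 respectively; the best ever achieved is 4 of 6.
From crossing 9 on, no configuration arises that was not already reachable earlier: only 36 distinct safe configurations (who is on which side, and where the skiff is) can ever be reached, none of them has everyone across, and every continuation just revisits them. So no valid plan exists.

No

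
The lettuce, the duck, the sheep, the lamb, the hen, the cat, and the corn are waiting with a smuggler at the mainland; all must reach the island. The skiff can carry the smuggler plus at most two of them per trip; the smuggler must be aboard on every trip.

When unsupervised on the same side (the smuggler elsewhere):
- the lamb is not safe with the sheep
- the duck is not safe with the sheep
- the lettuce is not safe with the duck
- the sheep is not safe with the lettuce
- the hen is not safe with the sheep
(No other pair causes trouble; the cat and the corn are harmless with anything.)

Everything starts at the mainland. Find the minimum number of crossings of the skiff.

11

Counting alone: the smuggler can take at most 2 across per trip to the island, so moving all 7 needs at least 4 loaded trips out, with a return between consecutive ones — at least 7 crossings.
The safety rule pushes this higher. Following every safe sequence of crossings, the most of the 7 that can be at the island as the skiff arrives there on crossings 7, 9 is 5, 6 respectively — never all 7.
So no plan with fewer than 11 crossings exists, and this one achieves 11:
1. Smuggler goes to the island with the lettuce and the sheep.  [the mainland: the cat, the corn, the duck, the hen, the lamb | the island: the lettuce, the sheep]
2. Smuggler goes back to the mainland with the lettuce.  [the mainland: the cat, the corn, the duck, the hen, the lamb, the lettuce | the island: the sheep]
3. Smuggler goes to the island with the lamb and the lettuce.  [the mainland: the cat, the corn, the duck, the hen | the island: the lamb, the lettuce, the sheep]
4. Smuggler goes back to the mainland with the sheep.  [the mainland: the cat, the corn, the duck, the hen, the sheep | the island: the lamb, the lettuce]
5. Smuggler goes to the island with the duck and the hen.  [the mainland: the cat, the corn, the sheep | the island: the duck, the hen, the lamb, the lettuce]
6. Smuggler goes back to the mainland with the lettuce.  [the mainland: the cat, the corn, the lettuce, the sheep | the island: the duck, the hen, the lamb]
7. Smuggler goes to the island with the cat and the lettuce.  [the mainland: the corn, the sheep | the island: the cat, the duck, the hen, the lamb, the lettuce]
8. Smuggler goes back to the mainland with the lettuce.  [the mainland: the corn, the lettuce, the sheep | the island: the cat, the duck, the hen, the lamb]
9. Smuggler goes to the island with the corn and the lettuce.  [the mainland: the sheep | the island: the cat, the corn, the duck, the hen, the lamb, the lettuce]
10. Smuggler goes back to the mainland with the lettuce.  [the mainland: the lettuce, the sheep | the island: the cat, the corn, the duck, the hen, the lamb]
11. Smuggler goes to the island with the lettuce and the sheep.  [the mainland: — | the island: the cat, the corn, the duck, the hen, the lamb, the lettuce, the sheep]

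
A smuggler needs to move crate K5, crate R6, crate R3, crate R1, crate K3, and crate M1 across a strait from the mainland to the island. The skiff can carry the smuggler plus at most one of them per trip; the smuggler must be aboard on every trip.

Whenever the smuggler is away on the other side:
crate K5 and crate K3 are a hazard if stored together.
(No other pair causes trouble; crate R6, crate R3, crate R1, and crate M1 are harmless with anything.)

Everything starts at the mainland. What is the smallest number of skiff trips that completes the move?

Counting alone: the smuggler can take at most 1 across per trip to the island, so moving all 6 needs at least 6 loaded trips out, with a return between consecutive ones — at least 11 crossings.
The plan below uses exactly 11 crossings, so it is optimal:
1. Smuggler goes to the island with crate K5.  [the mainland: crate K3, crate M1, crate R1, crate R3, crate R6 | the island: crate K5]
2. Smuggler goes back to the mainland alone.  [the mainland: crate K3, crate M1, crate R1, crate R3, crate R6 | the island: crate K5]
3. Smuggler goes to the island with crate R6.  [the mainland: crate K3, crate M1, crate R1, crate R3 | the island: crate K5, crate R6]
4. Smuggler goes back to the mainland alone.  [the mainland: crate K3, crate M1, crate R1, crate R3 | the island: crate K5, crate R6]
5. Smuggler goes to the island with crate R3.  [the mainland: crate K3, crate M1, crate R1 | the island: crate K5, crate R3, crate R6]
6. Smuggler goes back to the mainland alone.  [the mainland: crate K3, crate M1, crate R1 | the island: crate K5, crate R3, crate R6]
7. Smuggler goes to the island with crate R1.  [the mainland: crate K3, crate M1 | the island: crate K5, crate R1, crate R3, crate R6]
8. Smuggler goes back to the mainland alone.  [the mainland: crate K3, crate M1 | the island: crate K5, crate R1, crate R3, crate R6]
9. Smuggler goes to the island with crate M1.  [the mainland: crate K3 | the island: crate K5, crate M1, crate R1, crate R3, crate R6]
10. Smuggler goes back to the mainland alone.  [the mainland: crate K3 | the island: crate K5, crate M1, crate R1, crate R3, crate R6]
11. Smuggler goes to the island with crate K3.  [the mainland: — | the island: crate K3, crate K5, crate M1, crate R1, crate R3, crate R6]

11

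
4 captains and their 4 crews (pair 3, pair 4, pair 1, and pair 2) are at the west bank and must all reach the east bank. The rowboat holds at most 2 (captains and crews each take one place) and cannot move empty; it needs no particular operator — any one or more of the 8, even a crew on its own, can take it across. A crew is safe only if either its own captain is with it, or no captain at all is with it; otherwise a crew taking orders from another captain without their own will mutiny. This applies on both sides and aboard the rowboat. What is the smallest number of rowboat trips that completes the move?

impossible

Following every safe sequence of crossings from the start, the most of the 8 that can be at the east bank as the rowboat arrives there on crossings 1, 3, 5 is 2, 3, 4 respectively; the best ever achieved is 4 of 8.
From crossing 7 on, no configuration arises that was not already reachable earlier: only 44 distinct safe configurations (who is on which side, and where the rowboat is) can ever be reached, none of them has everyone across, and every continuation just revisits them. So no valid plan exists.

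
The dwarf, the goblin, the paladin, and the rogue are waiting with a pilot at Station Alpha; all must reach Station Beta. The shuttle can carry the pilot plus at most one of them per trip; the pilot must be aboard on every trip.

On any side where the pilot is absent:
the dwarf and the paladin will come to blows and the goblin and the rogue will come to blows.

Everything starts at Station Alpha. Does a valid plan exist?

No

Whatever the first load, the items left behind include a forbidden pair without the pilot. No opening move is safe, so no plan exists.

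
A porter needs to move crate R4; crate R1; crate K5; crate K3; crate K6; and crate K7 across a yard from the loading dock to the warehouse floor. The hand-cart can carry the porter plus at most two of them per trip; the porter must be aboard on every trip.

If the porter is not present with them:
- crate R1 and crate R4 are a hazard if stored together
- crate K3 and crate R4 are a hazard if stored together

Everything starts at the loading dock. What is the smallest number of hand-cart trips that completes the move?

5

Counting alone: the porter can take at most 2 across per trip to the warehouse floor, so moving all 6 needs at least 3 loaded trips out, with a return between consecutive ones — at least 5 crossings.
The plan below uses exactly 5 crossings, so it is optimal:
1. Porter goes to the warehouse floor with crate K5 and crate R4.
2. Porter goes back to the loading dock alone.
3. Porter goes to the warehouse floor with crate K6 and crate K7.
4. Porter goes back to the loading dock alone.
5. Porter goes to the warehouse floor with crate K3 and crate R1.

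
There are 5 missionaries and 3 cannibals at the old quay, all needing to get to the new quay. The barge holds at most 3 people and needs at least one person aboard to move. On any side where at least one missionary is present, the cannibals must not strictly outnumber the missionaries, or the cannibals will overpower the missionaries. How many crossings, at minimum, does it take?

7

Counting alone: each trip to the new quay takes at most 3 across and each return brings at least 1 back, so after t trips out (and t−1 returns) at most 3t − (t−1) of the 8 are across; that first reaches 8 at t = 4, so at least 7 crossings are needed.
The plan below uses exactly 7 crossings, so it is optimal:
1. 2 cannibals → the new quay.  (the old quay: 5M 1C; the new quay: 0M 2C)
2. 1 cannibal ← the old quay.  (the old quay: 5M 2C; the new quay: 0M 1C)
3. 2 missionaries and 1 cannibal → the new quay.  (the old quay: 3M 1C; the new quay: 2M 2C)
4. 1 cannibal ← the old quay.  (the old quay: 3M 2C; the new quay: 2M 1C)
5. 1 missionary and 2 cannibals → the new quay.  (the old quay: 2M 0C; the new quay: 3M 3C)
6. 1 cannibal ← the old quay.  (the old quay: 2M 1C; the new quay: 3M 2C)
7. 2 missionaries and 1 cannibal → the new quay.  (the old quay: 0M 0C; the new quay: 5M 3C)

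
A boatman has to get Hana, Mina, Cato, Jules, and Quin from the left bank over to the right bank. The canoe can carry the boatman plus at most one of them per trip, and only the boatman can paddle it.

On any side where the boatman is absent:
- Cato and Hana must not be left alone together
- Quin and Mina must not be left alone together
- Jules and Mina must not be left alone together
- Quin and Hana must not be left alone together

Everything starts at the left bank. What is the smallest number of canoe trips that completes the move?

impossible

Whatever the first load, the items left behind include a forbidden pair without the boatman. No opening move is safe, so no plan exists.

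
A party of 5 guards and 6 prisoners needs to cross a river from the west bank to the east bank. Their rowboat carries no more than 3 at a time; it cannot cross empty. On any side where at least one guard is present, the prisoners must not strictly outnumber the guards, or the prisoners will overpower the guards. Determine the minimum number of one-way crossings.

impossible

The prisoners already outnumber the guards at the west bank before anyone moves, so the starting position itself is disallowed.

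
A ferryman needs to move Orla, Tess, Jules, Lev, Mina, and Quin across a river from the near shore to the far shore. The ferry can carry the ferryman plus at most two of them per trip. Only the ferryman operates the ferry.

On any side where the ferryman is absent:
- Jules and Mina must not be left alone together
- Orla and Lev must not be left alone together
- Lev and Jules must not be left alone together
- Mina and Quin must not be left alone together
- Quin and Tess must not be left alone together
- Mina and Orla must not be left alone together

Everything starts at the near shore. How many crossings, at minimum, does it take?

Whatever the first load, the items left behind include a forbidden pair without the ferryman. No opening move is safe, so no plan exists.

impossible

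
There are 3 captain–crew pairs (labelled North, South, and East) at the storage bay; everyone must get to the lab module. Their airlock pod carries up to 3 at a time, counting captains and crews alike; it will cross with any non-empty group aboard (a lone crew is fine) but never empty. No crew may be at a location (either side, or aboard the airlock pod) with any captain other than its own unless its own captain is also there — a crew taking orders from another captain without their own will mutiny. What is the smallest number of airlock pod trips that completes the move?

5

Counting alone: each trip to the lab module takes at most 3 across and each return brings at least 1 back, so after t trips out (and t−1 returns) at most 3t − (t−1) of the 6 are across; that first reaches 6 at t = 3, so at least 5 crossings are needed.
The plan below uses exactly 5 crossings, so it is optimal:
1. captain North and crew North cross → the lab module.
2. captain North crosses ← the storage bay.
3. captain East, captain North, and captain South cross → the lab module.
4. crew North crosses ← the storage bay.
5. crew East, crew North, and crew South cross → the lab module.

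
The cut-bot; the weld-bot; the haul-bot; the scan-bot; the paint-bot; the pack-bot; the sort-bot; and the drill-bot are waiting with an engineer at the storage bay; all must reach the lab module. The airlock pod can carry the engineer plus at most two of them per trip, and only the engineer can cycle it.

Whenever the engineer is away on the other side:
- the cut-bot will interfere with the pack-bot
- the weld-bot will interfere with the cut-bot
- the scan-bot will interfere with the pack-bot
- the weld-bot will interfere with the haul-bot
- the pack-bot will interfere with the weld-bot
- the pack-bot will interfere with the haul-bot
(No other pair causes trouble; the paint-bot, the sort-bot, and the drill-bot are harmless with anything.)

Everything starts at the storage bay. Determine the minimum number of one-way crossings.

13

Counting alone: the engineer can take at most 2 across per trip to the lab module, so moving all 8 needs at least 4 loaded trips out, with a return between consecutive ones — at least 7 crossings.
The safety rule pushes this higher. Following every safe sequence of crossings, the most of the 8 that can be at the lab module as the airlock pod arrives there on crossings 7, 9, 11 is 5, 6, 7 respectively — never all 8.
So no plan with fewer than 13 crossings exists, and this one achieves 13:
1. Engineer goes to the lab module with the pack-bot and the weld-bot.  [the storage bay: the cut-bot, the drill-bot, the haul-bot, the paint-bot, the scan-bot, the sort-bot | the lab module: the pack-bot, the weld-bot]
2. Engineer goes back to the storage bay with the weld-bot.  [the storage bay: the cut-bot, the drill-bot, the haul-bot, the paint-bot, the scan-bot, the sort-bot, the weld-bot | the lab module: the pack-bot]
3. Engineer goes to the lab module with the cut-bot and the haul-bot.  [the storage bay: the drill-bot, the paint-bot, the scan-bot, the sort-bot, the weld-bot | the lab module: the cut-bot, the haul-bot, the pack-bot]
4. Engineer goes back to the storage bay with the pack-bot.  [the storage bay: the drill-bot, the pack-bot, the paint-bot, the scan-bot, the sort-bot, the weld-bot | the lab module: the cut-bot, the haul-bot]
5. Engineer goes to the lab module with the scan-bot and the weld-bot.  [the storage bay: the drill-bot, the pack-bot, the paint-bot, the sort-bot | the lab module: the cut-bot, the haul-bot, the scan-bot, the weld-bot]
6. Engineer goes back to the storage bay with the weld-bot.  [the storage bay: the drill-bot, the pack-bot, the paint-bot, the sort-bot, the weld-bot | the lab module: the cut-bot, the haul-bot, the scan-bot]
7. Engineer goes to the lab module with the paint-bot and the weld-bot.  [the storage bay: the drill-bot, the pack-bot, the sort-bot | the lab module: the cut-bot, the haul-bot, the paint-bot, the scan-bot, the weld-bot]
8. Engineer goes back to the storage bay with the weld-bot.  [the storage bay: the drill-bot, the pack-bot, the sort-bot, the weld-bot | the lab module: the cut-bot, the haul-bot, the paint-bot, the scan-bot]
9. Engineer goes to the lab module with the sort-bot and the weld-bot.  [the storage bay: the drill-bot, the pack-bot | the lab module: the cut-bot, the haul-bot, the paint-bot, the scan-bot, the sort-bot, the weld-bot]
10. Engineer goes back to the storage bay with the weld-bot.  [the storage bay: the drill-bot, the pack-bot, the weld-bot | the lab module: the cut-bot, the haul-bot, the paint-bot, the scan-bot, the sort-bot]
11. Engineer goes to the lab module with the drill-bot and the weld-bot.  [the storage bay: the pack-bot | the lab module: the cut-bot, the drill-bot, the haul-bot, the paint-bot, the scan-bot, the sort-bot, the weld-bot]
12. Engineer goes back to the storage bay with the weld-bot.  [the storage bay: the pack-bot, the weld-bot | the lab module: the cut-bot, the drill-bot, the haul-bot, the paint-bot, the scan-bot, the sort-bot]
13. Engineer goes to the lab module with the pack-bot and the weld-bot.  [the storage bay: — | the lab module: the cut-bot, the drill-bot, the haul-bot, the pack-bot, the paint-bot, the scan-bot, the sort-bot, the weld-bot]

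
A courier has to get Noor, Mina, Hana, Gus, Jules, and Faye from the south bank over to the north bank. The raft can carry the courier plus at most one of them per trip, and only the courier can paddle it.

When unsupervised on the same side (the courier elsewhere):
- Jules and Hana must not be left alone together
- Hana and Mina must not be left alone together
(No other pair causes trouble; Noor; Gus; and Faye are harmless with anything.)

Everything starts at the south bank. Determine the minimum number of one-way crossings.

Counting alone: the courier can take at most 1 across per trip to the north bank, so moving all 6 needs at least 6 loaded trips out, with a return between consecutive ones — at least 11 crossings.
The safety rule pushes this higher. Following every safe sequence of crossings, the most of the 6 that can be at the north bank as the raft arrives there on crossing 11 is 5 — never all 6.
So no plan with fewer than 13 crossings exists, and this one achieves 13:
1. Courier goes to the north bank with Hana.  [the south bank: Faye, Gus, Jules, Mina, Noor | the north bank: Hana]
2. Courier goes back to the south bank alone.  [the south bank: Faye, Gus, Jules, Mina, Noor | the north bank: Hana]
3. Courier goes to the north bank with Noor.  [the south bank: Faye, Gus, Jules, Mina | the north bank: Hana, Noor]
4. Courier goes back to the south bank alone.  [the south bank: Faye, Gus, Jules, Mina | the north bank: Hana, Noor]
5. Courier goes to the north bank with Mina.  [the south bank: Faye, Gus, Jules | the north bank: Hana, Mina, Noor]
6. Courier goes back to the south bank with Hana.  [the south bank: Faye, Gus, Hana, Jules | the north bank: Mina, Noor]
7. Courier goes to the north bank with Jules.  [the south bank: Faye, Gus, Hana | the north bank: Jules, Mina, Noor]
8. Courier goes back to the south bank alone.  [the south bank: Faye, Gus, Hana | the north bank: Jules, Mina, Noor]
9. Courier goes to the north bank with Gus.  [the south bank: Faye, Hana | the north bank: Gus, Jules, Mina, Noor]
10. Courier goes back to the south bank alone.  [the south bank: Faye, Hana | the north bank: Gus, Jules, Mina, Noor]
11. Courier goes to the north bank with Faye.  [the south bank: Hana | the north bank: Faye, Gus, Jules, Mina, Noor]
12. Courier goes back to the south bank alone.  [the south bank: Hana | the north bank: Faye, Gus, Jules, Mina, Noor]
13. Courier goes to the north bank with Hana.  [the south bank: — | the north bank: Faye, Gus, Hana, Jules, Mina, Noor]

13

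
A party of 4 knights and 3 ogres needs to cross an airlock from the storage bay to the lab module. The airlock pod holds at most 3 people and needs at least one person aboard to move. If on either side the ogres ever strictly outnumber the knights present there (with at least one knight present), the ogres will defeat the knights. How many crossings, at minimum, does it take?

5

Counting alone: each trip to the lab module takes at most 3 across and each return brings at least 1 back, so after t trips out (and t−1 returns) at most 3t − (t−1) of the 7 are across; that first reaches 7 at t = 3, so at least 5 crossings are needed.
The plan below uses exactly 5 crossings, so it is optimal:
1. 3 ogres → the lab module.  (the storage bay: 4K 0O; the lab module: 0K 3O)
2. 1 ogre ← the storage bay.  (the storage bay: 4K 1O; the lab module: 0K 2O)
3. 3 knights → the lab module.  (the storage bay: 1K 1O; the lab module: 3K 2O)
4. 1 knight ← the storage bay.  (the storage bay: 2K 1O; the lab module: 2K 2O)
5. 2 knights and 1 ogre → the lab module.  (the storage bay: 0K 0O; the lab module: 4K 3O)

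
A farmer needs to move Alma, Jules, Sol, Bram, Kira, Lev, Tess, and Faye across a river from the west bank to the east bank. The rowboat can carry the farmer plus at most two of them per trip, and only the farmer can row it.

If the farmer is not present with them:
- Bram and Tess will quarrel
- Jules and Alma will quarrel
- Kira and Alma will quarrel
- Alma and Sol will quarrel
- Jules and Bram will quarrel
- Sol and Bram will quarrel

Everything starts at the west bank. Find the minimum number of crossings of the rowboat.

Counting alone: the farmer can take at most 2 across per trip to the east bank, so moving all 8 needs at least 4 loaded trips out, with a return between consecutive ones — at least 7 crossings.
The safety rule pushes this higher. Following every safe sequence of crossings, the most of the 8 that can be at the east bank as the rowboat arrives there on crossing 7 is 6 — never all 8.
So no plan with fewer than 9 crossings exists, and this one achieves 9:
1. Farmer goes to the east bank with Alma and Bram.  [the west bank: Faye, Jules, Kira, Lev, Sol, Tess | the east bank: Alma, Bram]
2. Farmer goes back to the west bank alone.  [the west bank: Faye, Jules, Kira, Lev, Sol, Tess | the east bank: Alma, Bram]
3. Farmer goes to the east bank with Jules and Sol.  [the west bank: Faye, Kira, Lev, Tess | the east bank: Alma, Bram, Jules, Sol]
4. Farmer goes back to the west bank with Alma and Bram.  [the west bank: Alma, Bram, Faye, Kira, Lev, Tess | the east bank: Jules, Sol]
5. Farmer goes to the east bank with Kira and Tess.  [the west bank: Alma, Bram, Faye, Lev | the east bank: Jules, Kira, Sol, Tess]
6. Farmer goes back to the west bank alone.  [the west bank: Alma, Bram, Faye, Lev | the east bank: Jules, Kira, Sol, Tess]
7. Farmer goes to the east bank with Faye and Lev.  [the west bank: Alma, Bram | the east bank: Faye, Jules, Kira, Lev, Sol, Tess]
8. Farmer goes back to the west bank alone.  [the west bank: Alma, Bram | the east bank: Faye, Jules, Kira, Lev, Sol, Tess]
9. Farmer goes to the east bank with Alma and Bram.  [the west bank: — | the east bank: Alma, Bram, Faye, Jules, Kira, Lev, Sol, Tess]

9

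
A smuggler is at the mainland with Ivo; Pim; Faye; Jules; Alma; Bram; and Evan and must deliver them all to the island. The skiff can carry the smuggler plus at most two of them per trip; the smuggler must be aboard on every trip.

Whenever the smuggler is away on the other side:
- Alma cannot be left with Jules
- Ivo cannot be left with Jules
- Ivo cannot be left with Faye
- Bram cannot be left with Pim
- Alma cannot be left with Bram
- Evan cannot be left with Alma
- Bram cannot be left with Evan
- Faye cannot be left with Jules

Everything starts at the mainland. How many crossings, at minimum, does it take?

Whatever the first load, the items left behind include a forbidden pair without the smuggler. No opening move is safe, so no plan exists.

impossible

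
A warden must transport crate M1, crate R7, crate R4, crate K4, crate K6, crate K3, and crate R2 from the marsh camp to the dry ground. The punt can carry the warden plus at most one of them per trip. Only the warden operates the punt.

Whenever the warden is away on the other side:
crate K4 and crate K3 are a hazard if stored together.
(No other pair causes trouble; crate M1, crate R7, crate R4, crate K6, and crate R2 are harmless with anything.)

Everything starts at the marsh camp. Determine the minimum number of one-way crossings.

13

Counting alone: the warden can take at most 1 across per trip to the dry ground, so moving all 7 needs at least 7 loaded trips out, with a return between consecutive ones — at least 13 crossings.
The plan below uses exactly 13 crossings, so it is optimal:
1. Warden goes to the dry ground with crate K4.  [the marsh camp: crate K3, crate K6, crate M1, crate R2, crate R4, crate R7 | the dry ground: crate K4]
2. Warden goes back to the marsh camp alone.  [the marsh camp: crate K3, crate K6, crate M1, crate R2, crate R4, crate R7 | the dry ground: crate K4]
3. Warden goes to the dry ground with crate M1.  [the marsh camp: crate K3, crate K6, crate R2, crate R4, crate R7 | the dry ground: crate K4, crate M1]
4. Warden goes back to the marsh camp alone.  [the marsh camp: crate K3, crate K6, crate R2, crate R4, crate R7 | the dry ground: crate K4, crate M1]
5. Warden goes to the dry ground with crate R7.  [the marsh camp: crate K3, crate K6, crate R2, crate R4 | the dry ground: crate K4, crate M1, crate R7]
6. Warden goes back to the marsh camp alone.  [the marsh camp: crate K3, crate K6, crate R2, crate R4 | the dry ground: crate K4, crate M1, crate R7]
7. Warden goes to the dry ground with crate R4.  [the marsh camp: crate K3, crate K6, crate R2 | the dry ground: crate K4, crate M1, crate R4, crate R7]
8. Warden goes back to the marsh camp alone.  [the marsh camp: crate K3, crate K6, crate R2 | the dry ground: crate K4, crate M1, crate R4, crate R7]
9. Warden goes to the dry ground with crate K6.  [the marsh camp: crate K3, crate R2 | the dry ground: crate K4, crate K6, crate M1, crate R4, crate R7]
10. Warden goes back to the marsh camp alone.  [the marsh camp: crate K3, crate R2 | the dry ground: crate K4, crate K6, crate M1, crate R4, crate R7]
11. Warden goes to the dry ground with crate R2.  [the marsh camp: crate K3 | the dry ground: crate K4, crate K6, crate M1, crate R2, crate R4, crate R7]
12. Warden goes back to the marsh camp alone.  [the marsh camp: crate K3 | the dry ground: crate K4, crate K6, crate M1, crate R2, crate R4, crate R7]
13. Warden goes to the dry ground with crate K3.  [the marsh camp: — | the dry ground: crate K3, crate K4, crate K6, crate M1, crate R2, crate R4, crate R7]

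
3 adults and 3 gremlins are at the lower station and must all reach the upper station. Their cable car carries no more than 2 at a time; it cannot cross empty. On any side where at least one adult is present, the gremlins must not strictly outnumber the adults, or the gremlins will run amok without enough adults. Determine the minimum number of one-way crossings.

11

Counting alone: each trip to the upper station takes at most 2 across and each return brings at least 1 back, so after t trips out (and t−1 returns) at most 2t − (t−1) of the 6 are across; that first reaches 6 at t = 5, so at least 9 crossings are needed.
The safety rule pushes this higher. Following every safe sequence of crossings, the most of the 6 that can be at the upper station as the cable car arrives there on crossing 9 is 5 — never all 6.
So no plan with fewer than 11 crossings exists, and this one achieves 11:
1. 2 gremlins → the upper station.  (the lower station: 3A 1G; the upper station: 0A 2G)
2. 1 gremlin ← the lower station.  (the lower station: 3A 2G; the upper station: 0A 1G)
3. 2 gremlins → the upper station.  (the lower station: 3A 0G; the upper station: 0A 3G)
4. 1 gremlin ← the lower station.  (the lower station: 3A 1G; the upper station: 0A 2G)
5. 2 adults → the upper station.  (the lower station: 1A 1G; the upper station: 2A 2G)
6. 1 adult and 1 gremlin ← the lower station.  (the lower station: 2A 2G; the upper station: 1A 1G)
7. 2 adults → the upper station.  (the lower station: 0A 2G; the upper station: 3A 1G)
8. 1 gremlin ← the lower station.  (the lower station: 0A 3G; the upper station: 3A 0G)
9. 2 gremlins → the upper station.  (the lower station: 0A 1G; the upper station: 3A 2G)
10. 1 gremlin ← the lower station.  (the lower station: 0A 2G; the upper station: 3A 1G)
11. 2 gremlins → the upper station.  (the lower station: 0A 0G; the upper station: 3A 3G)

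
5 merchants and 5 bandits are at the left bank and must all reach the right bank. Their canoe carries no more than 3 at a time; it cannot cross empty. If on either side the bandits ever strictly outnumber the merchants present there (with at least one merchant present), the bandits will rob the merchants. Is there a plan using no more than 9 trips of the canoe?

Counting alone: each trip to the right bank takes at most 3 across and each return brings at least 1 back, so after t trips out (and t−1 returns) at most 3t − (t−1) of the 10 are across; that first reaches 10 at t = 5, so at least 9 crossings are needed.
The safety rule pushes this higher. Following every safe sequence of crossings, the most of the 10 that can be at the right bank as the canoe arrives there on crossing 9 is 9 — never all 10.
So the move cannot be finished within 9 crossings. (The shortest complete plan takes 11:)
1. 2 bandits → the right bank.  (the left bank: 5M 3B; the right bank: 0M 2B)
2. 1 bandit ← the left bank.  (the left bank: 5M 4B; the right bank: 0M 1B)
3. 3 bandits → the right bank.  (the left bank: 5M 1B; the right bank: 0M 4B)
4. 1 bandit ← the left bank.  (the left bank: 5M 2B; the right bank: 0M 3B)
5. 3 merchants → the right bank.  (the left bank: 2M 2B; the right bank: 3M 3B)
6. 1 merchant and 1 bandit ← the left bank.  (the left bank: 3M 3B; the right bank: 2M 2B)
7. 3 merchants → the right bank.  (the left bank: 0M 3B; the right bank: 5M 2B)
8. 1 bandit ← the left bank.  (the left bank: 0M 4B; the right bank: 5M 1B)
9. 2 bandits → the right bank.  (the left bank: 0M 2B; the right bank: 5M 3B)
10. 1 bandit ← the left bank.  (the left bank: 0M 3B; the right bank: 5M 2B)
11. 3 bandits → the right bank.  (the left bank: 0M 0B; the right bank: 5M 5B)

No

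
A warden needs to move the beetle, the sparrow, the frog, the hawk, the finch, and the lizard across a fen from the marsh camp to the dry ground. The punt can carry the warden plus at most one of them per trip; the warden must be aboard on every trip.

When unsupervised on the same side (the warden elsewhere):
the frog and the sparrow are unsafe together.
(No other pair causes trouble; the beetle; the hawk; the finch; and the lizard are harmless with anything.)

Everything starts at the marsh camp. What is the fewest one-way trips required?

11

Counting alone: the warden can take at most 1 across per trip to the dry ground, so moving all 6 needs at least 6 loaded trips out, with a return between consecutive ones — at least 11 crossings.
The plan below uses exactly 11 crossings, so it is optimal:
1. Warden goes to the dry ground with the sparrow.  [the marsh camp: the beetle, the finch, the frog, the hawk, the lizard | the dry ground: the sparrow]
2. Warden goes back to the marsh camp alone.  [the marsh camp: the beetle, the finch, the frog, the hawk, the lizard | the dry ground: the sparrow]
3. Warden goes to the dry ground with the beetle.  [the marsh camp: the finch, the frog, the hawk, the lizard | the dry ground: the beetle, the sparrow]
4. Warden goes back to the marsh camp alone.  [the marsh camp: the finch, the frog, the hawk, the lizard | the dry ground: the beetle, the sparrow]
5. Warden goes to the dry ground with the hawk.  [the marsh camp: the finch, the frog, the lizard | the dry ground: the beetle, the hawk, the sparrow]
6. Warden goes back to the marsh camp alone.  [the marsh camp: the finch, the frog, the lizard | the dry ground: the beetle, the hawk, the sparrow]
7. Warden goes to the dry ground with the finch.  [the marsh camp: the frog, the lizard | the dry ground: the beetle, the finch, the hawk, the sparrow]
8. Warden goes back to the marsh camp alone.  [the marsh camp: the frog, the lizard | the dry ground: the beetle, the finch, the hawk, the sparrow]
9. Warden goes to the dry ground with the lizard.  [the marsh camp: the frog | the dry ground: the beetle, the finch, the hawk, the lizard, the sparrow]
10. Warden goes back to the marsh camp alone.  [the marsh camp: the frog | the dry ground: the beetle, the finch, the hawk, the lizard, the sparrow]
11. Warden goes to the dry ground with the frog.  [the marsh camp: — | the dry ground: the beetle, the finch, the frog, the hawk, the lizard, the sparrow]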